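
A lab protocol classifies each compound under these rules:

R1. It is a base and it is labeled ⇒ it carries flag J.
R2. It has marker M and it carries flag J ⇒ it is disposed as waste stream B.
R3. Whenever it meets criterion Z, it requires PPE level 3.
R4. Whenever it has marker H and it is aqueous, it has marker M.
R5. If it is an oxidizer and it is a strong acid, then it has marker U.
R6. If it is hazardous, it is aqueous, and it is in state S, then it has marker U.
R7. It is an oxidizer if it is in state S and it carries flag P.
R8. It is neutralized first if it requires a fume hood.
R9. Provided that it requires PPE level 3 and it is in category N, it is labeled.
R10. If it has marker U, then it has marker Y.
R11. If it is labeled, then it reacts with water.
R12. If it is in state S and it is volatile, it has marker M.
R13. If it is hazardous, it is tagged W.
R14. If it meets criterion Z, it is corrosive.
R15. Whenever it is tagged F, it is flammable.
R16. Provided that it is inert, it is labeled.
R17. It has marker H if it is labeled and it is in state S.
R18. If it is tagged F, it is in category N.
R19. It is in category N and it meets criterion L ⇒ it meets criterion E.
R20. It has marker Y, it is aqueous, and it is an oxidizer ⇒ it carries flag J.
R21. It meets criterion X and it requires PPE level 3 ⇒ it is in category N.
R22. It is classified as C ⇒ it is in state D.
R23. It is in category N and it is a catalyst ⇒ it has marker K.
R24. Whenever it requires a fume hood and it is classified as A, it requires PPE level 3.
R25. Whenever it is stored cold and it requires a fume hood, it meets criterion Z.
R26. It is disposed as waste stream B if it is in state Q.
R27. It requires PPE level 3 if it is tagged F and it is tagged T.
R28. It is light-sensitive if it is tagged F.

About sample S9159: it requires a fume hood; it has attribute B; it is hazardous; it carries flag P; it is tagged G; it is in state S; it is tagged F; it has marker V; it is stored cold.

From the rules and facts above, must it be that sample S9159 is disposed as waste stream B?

No

Forward chaining from the given facts derives: is an oxidizer, is neutralized first, is tagged W, is flammable, is in category N, meets criterion Z, is light-sensitive, requires PPE level 3, is labeled, reacts with water, is corrosive, has marker H.
Rules concluding "it is disposed as waste stream B": R2 needs "it has marker M"; R26 needs "it is in state Q" — none of these are established.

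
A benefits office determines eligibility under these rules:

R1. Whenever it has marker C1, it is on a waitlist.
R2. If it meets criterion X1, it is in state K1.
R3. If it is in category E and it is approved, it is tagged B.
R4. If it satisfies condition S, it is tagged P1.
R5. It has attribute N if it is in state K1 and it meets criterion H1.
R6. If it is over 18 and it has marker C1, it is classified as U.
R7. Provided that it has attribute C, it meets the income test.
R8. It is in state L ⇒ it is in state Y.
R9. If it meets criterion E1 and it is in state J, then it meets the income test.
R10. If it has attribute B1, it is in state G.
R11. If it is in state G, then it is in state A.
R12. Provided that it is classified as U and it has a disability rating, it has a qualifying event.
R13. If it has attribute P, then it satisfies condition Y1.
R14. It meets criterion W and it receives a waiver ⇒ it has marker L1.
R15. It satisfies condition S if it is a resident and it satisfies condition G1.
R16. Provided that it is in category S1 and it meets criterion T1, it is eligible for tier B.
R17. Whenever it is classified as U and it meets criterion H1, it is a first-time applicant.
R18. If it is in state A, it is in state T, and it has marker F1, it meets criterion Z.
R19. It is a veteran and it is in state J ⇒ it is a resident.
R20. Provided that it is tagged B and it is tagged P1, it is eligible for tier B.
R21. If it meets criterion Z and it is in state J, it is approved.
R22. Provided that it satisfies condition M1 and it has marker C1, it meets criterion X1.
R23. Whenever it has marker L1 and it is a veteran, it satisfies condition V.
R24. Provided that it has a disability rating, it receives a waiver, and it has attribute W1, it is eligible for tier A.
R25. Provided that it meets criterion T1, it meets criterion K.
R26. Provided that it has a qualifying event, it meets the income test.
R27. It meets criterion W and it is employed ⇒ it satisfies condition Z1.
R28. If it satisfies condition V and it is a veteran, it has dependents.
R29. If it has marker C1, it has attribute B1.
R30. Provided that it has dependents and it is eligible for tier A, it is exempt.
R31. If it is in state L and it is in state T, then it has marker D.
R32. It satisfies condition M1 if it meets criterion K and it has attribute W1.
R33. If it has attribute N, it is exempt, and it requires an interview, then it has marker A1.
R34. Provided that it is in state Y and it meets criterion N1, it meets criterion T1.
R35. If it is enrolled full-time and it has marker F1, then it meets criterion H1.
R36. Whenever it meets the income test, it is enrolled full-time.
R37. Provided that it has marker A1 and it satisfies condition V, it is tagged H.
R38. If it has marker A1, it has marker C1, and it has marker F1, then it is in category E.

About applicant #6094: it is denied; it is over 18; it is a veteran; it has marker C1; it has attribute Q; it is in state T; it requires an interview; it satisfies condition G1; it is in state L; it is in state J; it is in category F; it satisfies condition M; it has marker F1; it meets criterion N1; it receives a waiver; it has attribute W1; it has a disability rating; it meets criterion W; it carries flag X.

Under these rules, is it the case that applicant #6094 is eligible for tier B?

Yes

By R6 (it is over 18, it has marker C1): it is classified as U.
By R8 (it is in state L): it is in state Y.
By R12 (it is classified as U, it has a disability rating): it has a qualifying event.
By R14 (it meets criterion W, it receives a waiver): it has marker L1.
By R19 (it is a veteran, it is in state J): it is a resident.
By R23 (it has marker L1, it is a veteran): it satisfies condition V.
By R24 (it has a disability rating, it receives a waiver, it has attribute W1): it is eligible for tier A.
By R26 (it has a qualifying event): it meets the income test.
By R28 (it satisfies condition V, it is a veteran): it has dependents.
By R29 (it has marker C1): it has attribute B1.
By R30 (it has dependents, it is eligible for tier A): it is exempt.
By R34 (it is in state Y, it meets criterion N1): it meets criterion T1.
By R36 (it meets the income test): it is enrolled full-time.
By R10 (it has attribute B1): it is in state G.
By R11 (it is in state G): it is in state A.
By R15 (it is a resident, it satisfies condition G1): it satisfies condition S.
By R18 (it is in state A, it is in state T, it has marker F1): it meets criterion Z.
By R21 (it meets criterion Z, it is in state J): it is approved.
By R25 (it meets criterion T1): it meets criterion K.
By R32 (it meets criterion K, it has attribute W1): it satisfies condition M1.
By R35 (it is enrolled full-time, it has marker F1): it meets criterion H1.
By R4 (it satisfies condition S): it is tagged P1.
By R22 (it satisfies condition M1, it has marker C1): it meets criterion X1.
By R2 (it meets criterion X1): it is in state K1.
By R5 (it is in state K1, it meets criterion H1): it has attribute N.
By R33 (it has attribute N, it is exempt, it requires an interview): it has marker A1.
By R38 (it has marker A1, it has marker C1, it has marker F1): it is in category E.
By R3 (it is in category E, it is approved): it is tagged B.
By R20 (it is tagged B, it is tagged P1): it is eligible for tier B.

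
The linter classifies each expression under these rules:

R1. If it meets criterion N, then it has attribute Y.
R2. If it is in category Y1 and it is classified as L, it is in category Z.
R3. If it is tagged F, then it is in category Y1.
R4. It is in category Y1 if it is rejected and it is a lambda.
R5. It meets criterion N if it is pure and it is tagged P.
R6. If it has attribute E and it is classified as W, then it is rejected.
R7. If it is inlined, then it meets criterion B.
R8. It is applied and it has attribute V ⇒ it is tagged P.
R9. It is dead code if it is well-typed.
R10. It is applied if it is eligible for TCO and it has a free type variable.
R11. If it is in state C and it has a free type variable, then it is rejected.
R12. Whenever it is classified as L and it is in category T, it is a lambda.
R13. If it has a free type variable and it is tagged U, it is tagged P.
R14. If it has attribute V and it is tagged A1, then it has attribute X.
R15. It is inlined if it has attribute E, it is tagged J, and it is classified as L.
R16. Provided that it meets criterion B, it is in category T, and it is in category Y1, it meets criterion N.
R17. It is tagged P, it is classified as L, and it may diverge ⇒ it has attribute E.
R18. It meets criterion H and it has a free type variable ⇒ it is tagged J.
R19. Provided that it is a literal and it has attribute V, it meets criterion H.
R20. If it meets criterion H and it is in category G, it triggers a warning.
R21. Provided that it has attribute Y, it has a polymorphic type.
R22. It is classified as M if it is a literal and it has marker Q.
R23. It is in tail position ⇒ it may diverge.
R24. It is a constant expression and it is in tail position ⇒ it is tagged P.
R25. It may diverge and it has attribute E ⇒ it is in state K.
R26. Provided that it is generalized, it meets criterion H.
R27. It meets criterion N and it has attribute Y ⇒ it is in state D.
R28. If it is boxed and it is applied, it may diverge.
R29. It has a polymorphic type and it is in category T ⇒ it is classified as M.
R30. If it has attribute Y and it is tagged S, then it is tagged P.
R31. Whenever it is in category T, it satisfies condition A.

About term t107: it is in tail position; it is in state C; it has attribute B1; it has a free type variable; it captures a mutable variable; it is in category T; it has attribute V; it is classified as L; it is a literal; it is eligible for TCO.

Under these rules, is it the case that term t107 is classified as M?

Yes

By R10 (it is eligible for TCO, it has a free type variable): it is applied.
By R11 (it is in state C, it has a free type variable): it is rejected.
By R12 (it is classified as L, it is in category T): it is a lambda.
By R19 (it is a literal, it has attribute V): it meets criterion H.
By R23 (it is in tail position): it may diverge.
By R4 (it is rejected, it is a lambda): it is in category Y1.
By R8 (it is applied, it has attribute V): it is tagged P.
By R17 (it is tagged P, it is classified as L, it may diverge): it has attribute E.
By R18 (it meets criterion H, it has a free type variable): it is tagged J.
By R15 (it has attribute E, it is tagged J, it is classified as L): it is inlined.
By R7 (it is inlined): it meets criterion B.
By R16 (it meets criterion B, it is in category T, it is in category Y1): it meets criterion N.
By R1 (it meets criterion N): it has attribute Y.
By R21 (it has attribute Y): it has a polymorphic type.
By R29 (it has a polymorphic type, it is in category T): it is classified as M.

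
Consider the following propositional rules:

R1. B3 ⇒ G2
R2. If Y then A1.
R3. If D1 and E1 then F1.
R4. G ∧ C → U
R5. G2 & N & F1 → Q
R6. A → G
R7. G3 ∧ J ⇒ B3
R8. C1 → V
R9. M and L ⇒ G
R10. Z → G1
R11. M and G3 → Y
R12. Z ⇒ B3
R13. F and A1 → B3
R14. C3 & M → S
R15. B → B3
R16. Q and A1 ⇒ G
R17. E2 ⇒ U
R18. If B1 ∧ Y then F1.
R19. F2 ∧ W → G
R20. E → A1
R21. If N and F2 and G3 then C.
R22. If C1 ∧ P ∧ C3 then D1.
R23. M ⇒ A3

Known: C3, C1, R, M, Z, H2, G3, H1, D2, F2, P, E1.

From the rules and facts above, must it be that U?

No

Forward chaining from the given facts derives: V, G1, Y, B3, S, D1, A3, G2, A1, F1.
Rules concluding U: R4 needs G; R17 needs E2 — none of these are established.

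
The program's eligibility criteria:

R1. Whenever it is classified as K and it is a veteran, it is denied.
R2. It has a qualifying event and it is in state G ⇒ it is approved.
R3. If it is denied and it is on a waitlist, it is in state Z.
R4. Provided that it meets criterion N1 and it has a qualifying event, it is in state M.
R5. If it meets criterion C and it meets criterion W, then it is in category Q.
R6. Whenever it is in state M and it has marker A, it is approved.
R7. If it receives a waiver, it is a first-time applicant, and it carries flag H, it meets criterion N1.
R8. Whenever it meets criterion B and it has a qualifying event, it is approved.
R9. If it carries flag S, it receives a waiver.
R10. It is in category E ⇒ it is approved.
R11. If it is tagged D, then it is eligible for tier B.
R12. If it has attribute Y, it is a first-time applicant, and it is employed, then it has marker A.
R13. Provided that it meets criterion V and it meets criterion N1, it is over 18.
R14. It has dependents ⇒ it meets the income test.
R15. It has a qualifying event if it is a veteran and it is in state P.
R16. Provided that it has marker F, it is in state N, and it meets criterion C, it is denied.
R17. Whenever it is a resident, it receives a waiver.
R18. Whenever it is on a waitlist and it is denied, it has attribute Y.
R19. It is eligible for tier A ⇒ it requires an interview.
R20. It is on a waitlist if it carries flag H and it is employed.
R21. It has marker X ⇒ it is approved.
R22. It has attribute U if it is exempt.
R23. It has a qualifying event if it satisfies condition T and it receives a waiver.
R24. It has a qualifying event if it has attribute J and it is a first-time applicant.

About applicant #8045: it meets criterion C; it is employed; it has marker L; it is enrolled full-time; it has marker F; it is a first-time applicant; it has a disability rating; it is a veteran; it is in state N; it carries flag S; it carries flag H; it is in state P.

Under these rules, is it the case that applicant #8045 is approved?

By R9 (it carries flag S): it receives a waiver.
By R15 (it is a veteran, it is in state P): it has a qualifying event.
By R16 (it has marker F, it is in state N, it meets criterion C): it is denied.
By R20 (it carries flag H, it is employed): it is on a waitlist.
By R7 (it receives a waiver, it is a first-time applicant, it carries flag H): it meets criterion N1.
By R18 (it is on a waitlist, it is denied): it has attribute Y.
By R4 (it meets criterion N1, it has a qualifying event): it is in state M.
By R12 (it has attribute Y, it is a first-time applicant, it is employed): it has marker A.
By R6 (it is in state M, it has marker A): it is approved.

Yes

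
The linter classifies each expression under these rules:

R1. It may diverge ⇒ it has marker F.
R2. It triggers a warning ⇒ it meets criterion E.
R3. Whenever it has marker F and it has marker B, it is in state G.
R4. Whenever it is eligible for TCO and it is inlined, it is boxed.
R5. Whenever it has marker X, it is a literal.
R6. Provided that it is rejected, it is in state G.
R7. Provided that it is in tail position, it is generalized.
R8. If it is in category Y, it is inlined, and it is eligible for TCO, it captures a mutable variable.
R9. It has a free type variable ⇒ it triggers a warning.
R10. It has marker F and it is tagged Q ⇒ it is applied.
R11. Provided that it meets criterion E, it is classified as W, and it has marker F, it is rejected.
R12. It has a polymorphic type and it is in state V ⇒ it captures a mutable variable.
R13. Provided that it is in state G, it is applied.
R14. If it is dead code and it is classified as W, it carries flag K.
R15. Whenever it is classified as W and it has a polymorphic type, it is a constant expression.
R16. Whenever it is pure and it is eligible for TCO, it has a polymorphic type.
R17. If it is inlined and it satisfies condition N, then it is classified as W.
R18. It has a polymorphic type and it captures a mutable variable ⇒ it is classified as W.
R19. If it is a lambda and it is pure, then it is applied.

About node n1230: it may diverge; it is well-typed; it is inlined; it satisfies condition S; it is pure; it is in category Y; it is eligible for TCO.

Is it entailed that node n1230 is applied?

No

Forward chaining from the given facts derives: has marker F, is boxed, captures a mutable variable, has a polymorphic type, is classified as W, is a constant expression.
Rules concluding "it is applied": R10 needs "it is tagged Q"; R13 needs "it is in state G"; R19 needs "it is a lambda" — none of these are established.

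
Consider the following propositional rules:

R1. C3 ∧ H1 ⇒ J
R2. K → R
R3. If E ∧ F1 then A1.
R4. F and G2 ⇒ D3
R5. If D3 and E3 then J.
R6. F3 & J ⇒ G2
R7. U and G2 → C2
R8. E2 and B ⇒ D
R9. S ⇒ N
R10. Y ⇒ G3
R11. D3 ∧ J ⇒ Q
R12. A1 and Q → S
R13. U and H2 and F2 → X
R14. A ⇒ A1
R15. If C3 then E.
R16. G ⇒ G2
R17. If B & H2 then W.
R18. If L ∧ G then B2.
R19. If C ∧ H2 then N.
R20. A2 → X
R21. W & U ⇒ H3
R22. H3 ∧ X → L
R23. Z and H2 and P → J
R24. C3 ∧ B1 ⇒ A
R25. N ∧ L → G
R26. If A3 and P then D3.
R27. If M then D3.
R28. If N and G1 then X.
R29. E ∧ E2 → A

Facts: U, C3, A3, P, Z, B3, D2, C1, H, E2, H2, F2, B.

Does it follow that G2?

X  (by R13: U, H2, F2)
E  (by R15: C3)
W  (by R17: B, H2)
H3  (by R21: W, U)
L  (by R22: H3, X)
J  (by R23: Z, H2, P)
D3  (by R26: A3, P)
A  (by R29: E, E2)
Q  (by R11: D3, J)
A1  (by R14: A)
S  (by R12: A1, Q)
N  (by R9: S)
G  (by R25: N, L)
G2  (by R16: G)

Yes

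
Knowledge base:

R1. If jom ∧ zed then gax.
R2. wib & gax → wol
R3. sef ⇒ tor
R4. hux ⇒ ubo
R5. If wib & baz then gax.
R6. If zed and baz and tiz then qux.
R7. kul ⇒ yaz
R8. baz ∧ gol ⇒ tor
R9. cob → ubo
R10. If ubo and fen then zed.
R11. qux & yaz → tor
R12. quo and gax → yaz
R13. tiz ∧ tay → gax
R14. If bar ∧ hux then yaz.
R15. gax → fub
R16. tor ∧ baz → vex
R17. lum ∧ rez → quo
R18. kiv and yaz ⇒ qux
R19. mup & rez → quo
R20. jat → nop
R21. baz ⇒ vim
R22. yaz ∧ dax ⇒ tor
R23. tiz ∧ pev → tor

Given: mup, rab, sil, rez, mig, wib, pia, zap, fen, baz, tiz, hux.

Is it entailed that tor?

ubo  (by R4: hux)
gax  (by R5: wib, baz)
zed  (by R10: ubo, fen)
quo  (by R19: mup, rez)
qux  (by R6: zed, baz, tiz)
yaz  (by R12: quo, gax)
tor  (by R11: qux, yaz)

Yes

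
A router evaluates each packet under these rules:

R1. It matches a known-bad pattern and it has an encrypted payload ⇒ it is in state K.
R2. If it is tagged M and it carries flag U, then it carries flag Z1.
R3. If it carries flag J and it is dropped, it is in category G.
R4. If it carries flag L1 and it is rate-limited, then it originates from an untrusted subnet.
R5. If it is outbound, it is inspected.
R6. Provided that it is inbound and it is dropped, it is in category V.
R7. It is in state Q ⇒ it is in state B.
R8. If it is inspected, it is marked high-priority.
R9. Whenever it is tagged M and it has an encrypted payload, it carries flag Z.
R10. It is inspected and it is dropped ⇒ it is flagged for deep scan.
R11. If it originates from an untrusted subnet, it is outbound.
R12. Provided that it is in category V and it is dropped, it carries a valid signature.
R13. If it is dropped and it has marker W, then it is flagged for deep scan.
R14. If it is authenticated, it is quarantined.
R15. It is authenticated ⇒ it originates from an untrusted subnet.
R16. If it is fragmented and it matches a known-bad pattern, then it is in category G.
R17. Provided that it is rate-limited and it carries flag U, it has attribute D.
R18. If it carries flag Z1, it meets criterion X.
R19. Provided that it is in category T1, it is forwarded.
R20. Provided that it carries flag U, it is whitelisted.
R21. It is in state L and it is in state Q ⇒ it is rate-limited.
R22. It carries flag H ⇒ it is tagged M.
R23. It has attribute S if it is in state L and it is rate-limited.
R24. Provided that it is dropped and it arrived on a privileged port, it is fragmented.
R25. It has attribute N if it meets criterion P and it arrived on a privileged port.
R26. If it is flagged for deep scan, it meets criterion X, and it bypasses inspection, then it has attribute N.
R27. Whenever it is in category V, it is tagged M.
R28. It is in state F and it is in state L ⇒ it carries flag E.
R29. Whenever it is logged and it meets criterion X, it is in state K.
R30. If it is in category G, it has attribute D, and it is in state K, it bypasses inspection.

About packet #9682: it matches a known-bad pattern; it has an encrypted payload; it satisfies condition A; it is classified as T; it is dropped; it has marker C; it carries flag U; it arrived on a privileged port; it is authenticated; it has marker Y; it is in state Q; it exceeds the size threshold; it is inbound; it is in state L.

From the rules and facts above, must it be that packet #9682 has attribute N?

By R1 (it matches a known-bad pattern, it has an encrypted payload): it is in state K.
By R6 (it is inbound, it is dropped): it is in category V.
By R15 (it is authenticated): it originates from an untrusted subnet.
By R21 (it is in state L, it is in state Q): it is rate-limited.
By R24 (it is dropped, it arrived on a privileged port): it is fragmented.
By R27 (it is in category V): it is tagged M.
By R2 (it is tagged M, it carries flag U): it carries flag Z1.
By R11 (it originates from an untrusted subnet): it is outbound.
By R16 (it is fragmented, it matches a known-bad pattern): it is in category G.
By R17 (it is rate-limited, it carries flag U): it has attribute D.
By R18 (it carries flag Z1): it meets criterion X.
By R30 (it is in category G, it has attribute D, it is in state K): it bypasses inspection.
By R5 (it is outbound): it is inspected.
By R10 (it is inspected, it is dropped): it is flagged for deep scan.
By R26 (it is flagged for deep scan, it meets criterion X, it bypasses inspection): it has attribute N.

Yes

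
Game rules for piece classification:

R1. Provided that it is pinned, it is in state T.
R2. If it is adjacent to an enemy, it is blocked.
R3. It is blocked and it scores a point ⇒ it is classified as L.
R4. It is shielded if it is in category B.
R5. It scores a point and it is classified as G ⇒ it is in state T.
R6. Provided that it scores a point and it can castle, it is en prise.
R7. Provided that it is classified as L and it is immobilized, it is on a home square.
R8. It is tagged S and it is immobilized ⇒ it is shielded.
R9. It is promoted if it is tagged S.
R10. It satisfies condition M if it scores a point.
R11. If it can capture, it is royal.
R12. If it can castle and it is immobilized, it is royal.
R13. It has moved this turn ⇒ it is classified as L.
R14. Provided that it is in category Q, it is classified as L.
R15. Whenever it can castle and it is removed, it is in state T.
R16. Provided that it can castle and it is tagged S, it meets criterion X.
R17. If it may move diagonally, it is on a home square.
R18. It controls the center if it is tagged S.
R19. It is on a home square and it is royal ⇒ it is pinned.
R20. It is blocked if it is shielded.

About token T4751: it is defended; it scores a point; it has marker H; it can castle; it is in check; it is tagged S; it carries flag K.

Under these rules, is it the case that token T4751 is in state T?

No

Forward chaining from the given facts derives: is en prise, is promoted, satisfies condition M, meets criterion X, controls the center.
Rules concluding "it is in state T": R1 needs "it is pinned"; R5 needs "it is classified as G"; R15 needs "it is removed" — none of these are established.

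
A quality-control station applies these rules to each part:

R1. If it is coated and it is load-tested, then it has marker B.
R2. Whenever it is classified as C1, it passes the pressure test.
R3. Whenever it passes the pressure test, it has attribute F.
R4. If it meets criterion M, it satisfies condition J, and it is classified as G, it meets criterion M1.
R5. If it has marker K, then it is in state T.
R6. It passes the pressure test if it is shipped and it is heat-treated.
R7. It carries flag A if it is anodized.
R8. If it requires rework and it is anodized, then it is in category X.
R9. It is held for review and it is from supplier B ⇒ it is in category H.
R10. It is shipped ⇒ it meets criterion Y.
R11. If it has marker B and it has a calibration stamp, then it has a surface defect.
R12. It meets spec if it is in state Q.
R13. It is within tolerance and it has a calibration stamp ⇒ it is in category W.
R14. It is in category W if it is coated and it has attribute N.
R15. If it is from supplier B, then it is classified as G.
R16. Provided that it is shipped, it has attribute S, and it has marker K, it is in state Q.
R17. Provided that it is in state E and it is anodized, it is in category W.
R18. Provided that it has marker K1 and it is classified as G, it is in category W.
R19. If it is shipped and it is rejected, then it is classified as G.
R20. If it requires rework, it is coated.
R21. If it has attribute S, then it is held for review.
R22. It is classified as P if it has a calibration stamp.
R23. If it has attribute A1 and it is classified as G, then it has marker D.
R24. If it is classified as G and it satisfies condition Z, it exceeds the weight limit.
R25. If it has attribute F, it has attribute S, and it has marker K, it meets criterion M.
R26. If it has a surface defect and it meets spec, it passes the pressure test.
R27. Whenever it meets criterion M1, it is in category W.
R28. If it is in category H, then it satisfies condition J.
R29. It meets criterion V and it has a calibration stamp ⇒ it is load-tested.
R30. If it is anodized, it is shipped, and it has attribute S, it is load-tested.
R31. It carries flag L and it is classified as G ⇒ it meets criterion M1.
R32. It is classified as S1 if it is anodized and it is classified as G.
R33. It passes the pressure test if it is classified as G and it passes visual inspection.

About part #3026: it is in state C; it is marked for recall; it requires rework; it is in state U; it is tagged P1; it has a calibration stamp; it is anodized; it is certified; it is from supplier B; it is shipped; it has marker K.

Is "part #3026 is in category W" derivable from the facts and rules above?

Forward chaining from the given facts derives: is in state T, carries flag A, is in category X, meets criterion Y, is classified as G, is coated, is classified as P, is classified as S1.
Rules concluding "it is in category W": R13 needs "it is within tolerance"; R14 needs "it has attribute N"; R17 needs "it is in state E"; R18 needs "it has marker K1"; R27 needs "it meets criterion M1" — none of these are established.

No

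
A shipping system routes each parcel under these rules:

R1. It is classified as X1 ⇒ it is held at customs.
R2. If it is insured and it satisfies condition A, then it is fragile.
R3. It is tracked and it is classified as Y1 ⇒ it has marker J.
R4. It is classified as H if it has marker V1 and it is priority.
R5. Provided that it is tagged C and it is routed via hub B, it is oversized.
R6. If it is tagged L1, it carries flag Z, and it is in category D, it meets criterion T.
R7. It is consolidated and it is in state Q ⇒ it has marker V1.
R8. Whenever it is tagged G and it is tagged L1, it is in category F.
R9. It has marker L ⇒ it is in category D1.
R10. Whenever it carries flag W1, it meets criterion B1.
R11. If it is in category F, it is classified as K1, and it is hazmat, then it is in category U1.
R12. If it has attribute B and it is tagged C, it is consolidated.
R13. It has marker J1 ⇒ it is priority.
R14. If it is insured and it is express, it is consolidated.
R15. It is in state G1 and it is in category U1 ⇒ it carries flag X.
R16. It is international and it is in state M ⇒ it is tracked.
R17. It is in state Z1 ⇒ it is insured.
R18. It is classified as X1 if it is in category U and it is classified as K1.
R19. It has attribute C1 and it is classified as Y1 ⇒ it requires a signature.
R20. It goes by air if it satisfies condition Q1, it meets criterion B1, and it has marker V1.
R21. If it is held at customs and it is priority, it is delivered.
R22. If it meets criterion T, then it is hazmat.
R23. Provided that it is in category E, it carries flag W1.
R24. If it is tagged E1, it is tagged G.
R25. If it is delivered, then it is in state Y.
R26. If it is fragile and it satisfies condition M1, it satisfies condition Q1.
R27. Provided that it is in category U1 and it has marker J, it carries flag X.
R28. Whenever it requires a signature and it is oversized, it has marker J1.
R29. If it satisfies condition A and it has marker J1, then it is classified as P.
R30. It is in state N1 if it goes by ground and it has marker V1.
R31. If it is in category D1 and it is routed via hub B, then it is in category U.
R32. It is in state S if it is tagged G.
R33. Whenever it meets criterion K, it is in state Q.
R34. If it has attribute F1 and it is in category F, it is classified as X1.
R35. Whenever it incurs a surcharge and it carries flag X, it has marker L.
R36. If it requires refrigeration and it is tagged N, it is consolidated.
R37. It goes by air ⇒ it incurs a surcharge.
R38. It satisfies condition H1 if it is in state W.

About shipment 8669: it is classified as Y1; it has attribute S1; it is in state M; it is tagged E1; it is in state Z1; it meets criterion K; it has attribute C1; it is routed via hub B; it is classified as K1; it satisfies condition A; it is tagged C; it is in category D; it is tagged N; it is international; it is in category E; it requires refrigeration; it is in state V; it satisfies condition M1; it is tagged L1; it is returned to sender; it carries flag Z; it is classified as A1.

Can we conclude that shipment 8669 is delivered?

By R5 (it is tagged C, it is routed via hub B): it is oversized.
By R6 (it is tagged L1, it carries flag Z, it is in category D): it meets criterion T.
By R16 (it is international, it is in state M): it is tracked.
By R17 (it is in state Z1): it is insured.
By R19 (it has attribute C1, it is classified as Y1): it requires a signature.
By R22 (it meets criterion T): it is hazmat.
By R23 (it is in category E): it carries flag W1.
By R24 (it is tagged E1): it is tagged G.
By R28 (it requires a signature, it is oversized): it has marker J1.
By R33 (it meets criterion K): it is in state Q.
By R36 (it requires refrigeration, it is tagged N): it is consolidated.
By R2 (it is insured, it satisfies condition A): it is fragile.
By R3 (it is tracked, it is classified as Y1): it has marker J.
By R7 (it is consolidated, it is in state Q): it has marker V1.
By R8 (it is tagged G, it is tagged L1): it is in category F.
By R10 (it carries flag W1): it meets criterion B1.
By R11 (it is in category F, it is classified as K1, it is hazmat): it is in category U1.
By R13 (it has marker J1): it is priority.
By R26 (it is fragile, it satisfies condition M1): it satisfies condition Q1.
By R27 (it is in category U1, it has marker J): it carries flag X.
By R20 (it satisfies condition Q1, it meets criterion B1, it has marker V1): it goes by air.
By R37 (it goes by air): it incurs a surcharge.
By R35 (it incurs a surcharge, it carries flag X): it has marker L.
By R9 (it has marker L): it is in category D1.
By R31 (it is in category D1, it is routed via hub B): it is in category U.
By R18 (it is in category U, it is classified as K1): it is classified as X1.
By R1 (it is classified as X1): it is held at customs.
By R21 (it is held at customs, it is priority): it is delivered.

Yes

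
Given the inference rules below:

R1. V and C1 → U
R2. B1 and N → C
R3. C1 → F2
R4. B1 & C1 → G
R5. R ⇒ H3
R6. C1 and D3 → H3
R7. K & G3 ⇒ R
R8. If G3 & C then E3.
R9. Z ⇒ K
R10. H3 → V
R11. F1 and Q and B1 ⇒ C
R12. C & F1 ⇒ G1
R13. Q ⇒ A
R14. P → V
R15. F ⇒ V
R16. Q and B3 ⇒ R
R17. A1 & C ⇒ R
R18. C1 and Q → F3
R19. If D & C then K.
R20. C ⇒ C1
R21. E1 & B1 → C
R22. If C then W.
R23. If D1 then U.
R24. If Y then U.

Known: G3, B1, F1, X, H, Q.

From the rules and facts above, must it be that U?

Forward chaining from the given facts derives: C, G1, A, C1, W, F2, G, E3, F3.
Rules concluding U: R1 needs V; R23 needs D1; R24 needs Y — none of these are established.

No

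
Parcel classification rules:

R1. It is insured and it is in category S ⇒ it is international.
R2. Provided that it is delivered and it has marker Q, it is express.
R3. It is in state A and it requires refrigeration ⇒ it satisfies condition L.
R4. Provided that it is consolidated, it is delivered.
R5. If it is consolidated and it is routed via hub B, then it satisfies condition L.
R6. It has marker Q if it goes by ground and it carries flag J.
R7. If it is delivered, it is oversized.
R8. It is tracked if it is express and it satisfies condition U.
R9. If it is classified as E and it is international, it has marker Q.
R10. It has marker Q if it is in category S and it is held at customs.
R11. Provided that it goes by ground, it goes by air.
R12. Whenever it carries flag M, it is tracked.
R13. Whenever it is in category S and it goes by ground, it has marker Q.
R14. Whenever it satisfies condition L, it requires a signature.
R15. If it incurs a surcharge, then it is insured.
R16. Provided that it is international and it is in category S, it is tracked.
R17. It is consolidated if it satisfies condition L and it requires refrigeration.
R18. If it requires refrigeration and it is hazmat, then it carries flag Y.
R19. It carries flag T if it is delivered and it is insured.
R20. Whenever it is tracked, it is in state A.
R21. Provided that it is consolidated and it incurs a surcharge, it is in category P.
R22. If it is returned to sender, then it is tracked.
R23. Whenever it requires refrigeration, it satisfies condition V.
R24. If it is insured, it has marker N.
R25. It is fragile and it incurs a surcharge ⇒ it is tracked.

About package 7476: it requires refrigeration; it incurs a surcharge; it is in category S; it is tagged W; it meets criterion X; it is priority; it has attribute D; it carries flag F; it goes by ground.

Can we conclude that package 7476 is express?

Yes

By R13 (it is in category S, it goes by ground): it has marker Q.
By R15 (it incurs a surcharge): it is insured.
By R1 (it is insured, it is in category S): it is international.
By R16 (it is international, it is in category S): it is tracked.
By R20 (it is tracked): it is in state A.
By R3 (it is in state A, it requires refrigeration): it satisfies condition L.
By R17 (it satisfies condition L, it requires refrigeration): it is consolidated.
By R4 (it is consolidated): it is delivered.
By R2 (it is delivered, it has marker Q): it is express.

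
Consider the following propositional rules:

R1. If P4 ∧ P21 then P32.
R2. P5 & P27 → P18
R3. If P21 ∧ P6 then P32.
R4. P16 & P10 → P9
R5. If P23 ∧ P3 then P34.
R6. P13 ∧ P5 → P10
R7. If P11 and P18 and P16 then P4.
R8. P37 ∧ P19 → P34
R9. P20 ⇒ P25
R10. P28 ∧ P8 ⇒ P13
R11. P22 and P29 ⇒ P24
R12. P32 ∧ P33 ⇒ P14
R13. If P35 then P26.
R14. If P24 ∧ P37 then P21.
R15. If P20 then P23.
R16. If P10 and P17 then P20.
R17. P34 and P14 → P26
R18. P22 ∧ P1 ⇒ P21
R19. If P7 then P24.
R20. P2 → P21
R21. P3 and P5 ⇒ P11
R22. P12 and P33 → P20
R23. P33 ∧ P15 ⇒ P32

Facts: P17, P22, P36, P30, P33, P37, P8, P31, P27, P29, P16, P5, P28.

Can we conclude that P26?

Forward chaining from the given facts derives: P18, P13, P24, P21, P10, P20, P9, P25, P23.
Rules concluding P26: R13 needs P35; R17 needs P34 — none of these are established.

No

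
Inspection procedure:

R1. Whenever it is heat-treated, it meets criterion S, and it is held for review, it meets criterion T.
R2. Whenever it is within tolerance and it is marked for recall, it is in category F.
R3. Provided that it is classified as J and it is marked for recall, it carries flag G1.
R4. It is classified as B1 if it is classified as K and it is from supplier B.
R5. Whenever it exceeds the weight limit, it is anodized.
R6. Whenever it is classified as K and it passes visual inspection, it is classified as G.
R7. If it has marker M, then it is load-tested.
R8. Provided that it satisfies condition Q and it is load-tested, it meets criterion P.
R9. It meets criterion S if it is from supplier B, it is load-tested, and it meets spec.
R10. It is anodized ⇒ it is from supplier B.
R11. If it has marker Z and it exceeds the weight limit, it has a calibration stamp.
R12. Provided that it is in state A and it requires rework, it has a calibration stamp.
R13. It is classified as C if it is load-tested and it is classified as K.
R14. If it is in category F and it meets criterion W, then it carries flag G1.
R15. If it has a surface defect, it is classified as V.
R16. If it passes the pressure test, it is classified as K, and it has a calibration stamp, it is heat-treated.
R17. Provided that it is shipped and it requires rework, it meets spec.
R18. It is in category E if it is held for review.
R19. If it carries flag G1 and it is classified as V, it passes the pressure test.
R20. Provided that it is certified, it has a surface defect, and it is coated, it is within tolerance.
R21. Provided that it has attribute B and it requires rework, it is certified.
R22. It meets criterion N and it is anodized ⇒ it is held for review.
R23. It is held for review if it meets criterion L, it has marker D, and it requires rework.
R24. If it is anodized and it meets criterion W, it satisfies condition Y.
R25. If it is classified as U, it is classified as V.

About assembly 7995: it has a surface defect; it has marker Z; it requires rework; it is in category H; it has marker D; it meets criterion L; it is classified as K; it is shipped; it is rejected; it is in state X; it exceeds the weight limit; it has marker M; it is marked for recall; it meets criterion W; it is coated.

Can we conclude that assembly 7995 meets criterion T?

No

Forward chaining from the given facts derives: is anodized, is load-tested, is from supplier B, has a calibration stamp, is classified as C, is classified as V, meets spec, is held for review, satisfies condition Y, is classified as B1, meets criterion S, is in category E.
The only rule concluding "it meets criterion T" is R1, which needs "it is heat-treated"; that is never established.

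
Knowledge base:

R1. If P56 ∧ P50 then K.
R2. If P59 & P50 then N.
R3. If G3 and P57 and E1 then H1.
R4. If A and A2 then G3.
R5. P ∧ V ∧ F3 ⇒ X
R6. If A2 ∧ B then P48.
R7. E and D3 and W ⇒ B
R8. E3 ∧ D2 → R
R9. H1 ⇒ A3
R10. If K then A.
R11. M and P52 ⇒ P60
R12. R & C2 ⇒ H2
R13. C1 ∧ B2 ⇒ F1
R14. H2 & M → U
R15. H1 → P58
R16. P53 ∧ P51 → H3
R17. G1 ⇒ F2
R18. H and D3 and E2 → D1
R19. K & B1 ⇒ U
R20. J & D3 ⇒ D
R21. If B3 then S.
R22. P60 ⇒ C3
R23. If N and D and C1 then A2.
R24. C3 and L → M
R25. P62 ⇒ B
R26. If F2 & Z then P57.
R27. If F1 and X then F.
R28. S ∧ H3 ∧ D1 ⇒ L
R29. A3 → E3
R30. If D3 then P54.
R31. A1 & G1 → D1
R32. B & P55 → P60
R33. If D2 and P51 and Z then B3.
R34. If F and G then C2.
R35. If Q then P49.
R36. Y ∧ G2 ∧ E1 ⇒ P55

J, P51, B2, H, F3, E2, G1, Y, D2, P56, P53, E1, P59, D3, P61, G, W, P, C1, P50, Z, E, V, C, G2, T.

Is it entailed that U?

K  (by R1: P56, P50)
N  (by R2: P59, P50)
X  (by R5: P, V, F3)
B  (by R7: E, D3, W)
A  (by R10: K)
F1  (by R13: C1, B2)
H3  (by R16: P53, P51)
F2  (by R17: G1)
D1  (by R18: H, D3, E2)
D  (by R20: J, D3)
A2  (by R23: N, D, C1)
P57  (by R26: F2, Z)
F  (by R27: F1, X)
B3  (by R33: D2, P51, Z)
C2  (by R34: F, G)
P55  (by R36: Y, G2, E1)
G3  (by R4: A, A2)
S  (by R21: B3)
L  (by R28: S, H3, D1)
P60  (by R32: B, P55)
H1  (by R3: G3, P57, E1)
A3  (by R9: H1)
C3  (by R22: P60)
M  (by R24: C3, L)
E3  (by R29: A3)
R  (by R8: E3, D2)
H2  (by R12: R, C2)
U  (by R14: H2, M)

Yes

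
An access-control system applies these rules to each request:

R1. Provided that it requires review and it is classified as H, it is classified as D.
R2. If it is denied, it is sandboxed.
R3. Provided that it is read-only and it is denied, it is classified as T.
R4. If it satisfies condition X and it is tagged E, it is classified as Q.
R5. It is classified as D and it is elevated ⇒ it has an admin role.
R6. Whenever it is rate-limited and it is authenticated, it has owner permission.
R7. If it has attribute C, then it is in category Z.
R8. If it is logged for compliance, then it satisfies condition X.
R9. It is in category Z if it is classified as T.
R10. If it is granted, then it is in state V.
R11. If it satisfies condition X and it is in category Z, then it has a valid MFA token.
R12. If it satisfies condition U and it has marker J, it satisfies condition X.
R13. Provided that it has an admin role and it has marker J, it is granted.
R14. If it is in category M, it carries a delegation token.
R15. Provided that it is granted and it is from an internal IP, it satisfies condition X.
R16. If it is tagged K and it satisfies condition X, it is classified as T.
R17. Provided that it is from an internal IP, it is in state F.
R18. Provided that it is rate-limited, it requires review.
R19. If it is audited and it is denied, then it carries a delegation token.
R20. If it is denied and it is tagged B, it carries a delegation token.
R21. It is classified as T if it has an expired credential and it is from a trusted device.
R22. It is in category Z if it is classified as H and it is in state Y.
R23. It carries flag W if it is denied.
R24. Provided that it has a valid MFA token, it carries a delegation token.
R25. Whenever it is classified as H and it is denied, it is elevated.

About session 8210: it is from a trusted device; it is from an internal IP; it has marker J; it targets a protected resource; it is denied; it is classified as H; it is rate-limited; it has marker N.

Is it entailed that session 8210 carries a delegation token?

Forward chaining from the given facts derives: is sandboxed, is in state F, requires review, carries flag W, is elevated, is classified as D, has an admin role, is granted, satisfies condition X, is in state V.
Rules concluding "it carries a delegation token": R14 needs "it is in category M"; R19 needs "it is audited"; R20 needs "it is tagged B"; R24 needs "it has a valid MFA token" — none of these are established.

No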